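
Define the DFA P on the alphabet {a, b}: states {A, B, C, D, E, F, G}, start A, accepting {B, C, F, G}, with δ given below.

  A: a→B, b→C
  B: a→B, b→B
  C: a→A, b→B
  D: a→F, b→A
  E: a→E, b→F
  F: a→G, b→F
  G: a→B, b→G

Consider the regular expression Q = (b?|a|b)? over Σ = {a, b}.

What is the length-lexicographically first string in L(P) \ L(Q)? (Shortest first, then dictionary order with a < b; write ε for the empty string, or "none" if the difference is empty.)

aa

The string aa is accepted by P but not by Q.
No shorter string lies in the difference, and aa is the lexicographically first length-2 string in L(P) \ L(Q).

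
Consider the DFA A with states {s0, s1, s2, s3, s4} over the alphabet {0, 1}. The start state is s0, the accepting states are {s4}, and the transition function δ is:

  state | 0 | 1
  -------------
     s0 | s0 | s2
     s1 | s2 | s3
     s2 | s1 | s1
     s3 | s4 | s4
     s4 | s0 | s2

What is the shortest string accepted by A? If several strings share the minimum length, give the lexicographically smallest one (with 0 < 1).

1010

A breadth-first search from s0 reaches an accepting state first via the path s0 → s2 → s1 → s3 → s4 on input 1010.
No string of length < 4 is accepted (BFS exhausts all shorter strings without reaching an accepting state), and 1010 is the lexicographically least accepting string of length 4.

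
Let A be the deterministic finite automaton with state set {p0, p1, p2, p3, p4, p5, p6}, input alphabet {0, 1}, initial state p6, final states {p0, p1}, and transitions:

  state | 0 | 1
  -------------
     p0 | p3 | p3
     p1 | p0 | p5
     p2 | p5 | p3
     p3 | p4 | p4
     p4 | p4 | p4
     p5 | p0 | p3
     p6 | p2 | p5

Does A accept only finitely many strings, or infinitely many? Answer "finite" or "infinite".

finite

The useful states (reachable from p6 and able to reach an accepting state) are {p0, p2, p5, p6}.
Restricted to these states the transition graph has no cycle, so every accepting path has bounded length and L is finite.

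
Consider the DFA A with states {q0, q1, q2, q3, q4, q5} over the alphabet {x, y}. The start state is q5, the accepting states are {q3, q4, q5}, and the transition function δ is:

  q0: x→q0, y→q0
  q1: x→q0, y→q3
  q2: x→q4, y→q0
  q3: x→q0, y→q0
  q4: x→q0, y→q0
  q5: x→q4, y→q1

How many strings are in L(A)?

The useful subgraph on states {q1, q3, q4, q5} is acyclic, so L(A) is finite; the longest accepting path visits 3 useful states, giving maximum string length 2.
Counting accepting paths from q5 by length: 1 of length 0, 1 of length 1, 1 of length 2. Total 3.

3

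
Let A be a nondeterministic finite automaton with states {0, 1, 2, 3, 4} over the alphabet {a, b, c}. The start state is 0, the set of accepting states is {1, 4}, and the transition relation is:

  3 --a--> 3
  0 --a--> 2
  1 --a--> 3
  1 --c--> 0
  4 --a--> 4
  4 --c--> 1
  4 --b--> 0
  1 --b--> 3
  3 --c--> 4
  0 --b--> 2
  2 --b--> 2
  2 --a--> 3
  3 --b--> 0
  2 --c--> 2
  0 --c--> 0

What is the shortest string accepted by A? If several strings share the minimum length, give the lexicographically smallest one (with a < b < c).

A breadth-first search from 0 reaches an accepting state first via the path 0 → 2 → 3 → 4 on input aac.
No string of length < 3 is accepted (BFS exhausts all shorter strings without reaching an accepting state), and aac is the lexicographically least accepting string of length 3.

aac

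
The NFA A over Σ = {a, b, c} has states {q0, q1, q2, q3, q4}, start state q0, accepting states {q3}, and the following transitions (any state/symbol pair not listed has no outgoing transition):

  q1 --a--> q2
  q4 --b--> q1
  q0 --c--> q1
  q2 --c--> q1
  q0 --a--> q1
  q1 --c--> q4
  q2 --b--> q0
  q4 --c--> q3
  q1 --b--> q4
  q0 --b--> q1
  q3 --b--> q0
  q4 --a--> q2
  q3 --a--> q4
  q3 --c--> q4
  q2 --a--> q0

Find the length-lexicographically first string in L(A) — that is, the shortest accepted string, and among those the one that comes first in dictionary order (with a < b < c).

abc

A breadth-first search from q0 reaches an accepting state first via the path q0 → q1 → q4 → q3 on input abc.
No string of length < 3 is accepted (BFS exhausts all shorter strings without reaching an accepting state), and abc is the lexicographically least accepting string of length 3.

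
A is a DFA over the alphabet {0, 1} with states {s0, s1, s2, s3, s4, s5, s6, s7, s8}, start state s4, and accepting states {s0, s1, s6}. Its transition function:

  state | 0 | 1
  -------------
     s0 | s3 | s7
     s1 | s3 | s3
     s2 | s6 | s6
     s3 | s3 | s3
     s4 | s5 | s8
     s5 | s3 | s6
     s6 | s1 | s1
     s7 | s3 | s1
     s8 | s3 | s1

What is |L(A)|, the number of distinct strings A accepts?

The useful subgraph on states {s1, s4, s5, s6, s8} is acyclic, so L(A) is finite; the longest accepting path visits 4 useful states, giving maximum string length 3.
Counting accepting paths from s4 by length: 2 of length 2, 2 of length 3. Total 4.

4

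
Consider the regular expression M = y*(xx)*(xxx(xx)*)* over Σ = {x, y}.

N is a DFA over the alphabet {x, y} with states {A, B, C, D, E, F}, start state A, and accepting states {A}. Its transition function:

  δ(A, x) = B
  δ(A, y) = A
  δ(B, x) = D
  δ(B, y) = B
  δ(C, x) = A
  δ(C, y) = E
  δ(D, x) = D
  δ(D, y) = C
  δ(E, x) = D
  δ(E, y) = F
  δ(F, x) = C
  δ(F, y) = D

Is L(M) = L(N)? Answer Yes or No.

The string xx is accepted by M but rejected by N.
So L(M) ≠ L(N).

No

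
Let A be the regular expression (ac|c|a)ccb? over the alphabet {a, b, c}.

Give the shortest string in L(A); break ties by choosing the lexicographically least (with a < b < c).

By inspection of the expression, no string of length less than 3 matches, and acc is the lexicographically first match of length 3.

acc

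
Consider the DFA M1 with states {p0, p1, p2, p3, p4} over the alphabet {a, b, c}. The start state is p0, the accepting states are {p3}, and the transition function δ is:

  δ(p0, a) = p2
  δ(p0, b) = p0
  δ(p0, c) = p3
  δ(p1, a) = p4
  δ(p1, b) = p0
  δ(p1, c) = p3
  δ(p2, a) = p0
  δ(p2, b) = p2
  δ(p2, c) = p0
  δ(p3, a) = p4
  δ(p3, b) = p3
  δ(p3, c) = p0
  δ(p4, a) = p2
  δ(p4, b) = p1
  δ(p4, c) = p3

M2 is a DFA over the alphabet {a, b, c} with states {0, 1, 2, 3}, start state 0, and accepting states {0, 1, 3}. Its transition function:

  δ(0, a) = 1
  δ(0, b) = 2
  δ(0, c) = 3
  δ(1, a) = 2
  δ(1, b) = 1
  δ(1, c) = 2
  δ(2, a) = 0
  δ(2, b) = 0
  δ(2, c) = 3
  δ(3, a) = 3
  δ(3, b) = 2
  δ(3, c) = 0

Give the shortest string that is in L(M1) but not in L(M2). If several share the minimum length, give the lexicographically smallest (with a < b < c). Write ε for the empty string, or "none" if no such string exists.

cb

The string cb is accepted by M1 but not by M2.
No shorter string lies in the difference, and cb is the lexicographically first length-2 string in L(M1) \ L(M2).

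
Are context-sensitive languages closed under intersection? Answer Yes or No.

An LBA keeps a copy of the input on a second track, runs the LBA for L₁, and if that accepts restores the input and runs the LBA for L₂; linear space suffices, so L₁ ∩ L₂ is context-sensitive.
So the context-sensitive languages are closed under intersection.

Yes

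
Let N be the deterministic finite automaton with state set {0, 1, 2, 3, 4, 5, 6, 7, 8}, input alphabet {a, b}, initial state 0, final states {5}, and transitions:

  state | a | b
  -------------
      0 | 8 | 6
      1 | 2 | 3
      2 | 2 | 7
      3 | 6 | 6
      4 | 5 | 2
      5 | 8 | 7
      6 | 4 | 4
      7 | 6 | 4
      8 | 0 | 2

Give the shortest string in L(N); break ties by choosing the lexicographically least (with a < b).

baa

A breadth-first search from 0 reaches an accepting state first via the path 0 → 6 → 4 → 5 on input baa.
No string of length < 3 is accepted (BFS exhausts all shorter strings without reaching an accepting state), and baa is the lexicographically least accepting string of length 3.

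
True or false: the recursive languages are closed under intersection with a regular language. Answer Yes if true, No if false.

Yes

A regular language is decidable (simulate its DFA), so run that check and the decider for L and accept iff both accept; everything halts.
So the recursive languages are closed under intersection with a regular language.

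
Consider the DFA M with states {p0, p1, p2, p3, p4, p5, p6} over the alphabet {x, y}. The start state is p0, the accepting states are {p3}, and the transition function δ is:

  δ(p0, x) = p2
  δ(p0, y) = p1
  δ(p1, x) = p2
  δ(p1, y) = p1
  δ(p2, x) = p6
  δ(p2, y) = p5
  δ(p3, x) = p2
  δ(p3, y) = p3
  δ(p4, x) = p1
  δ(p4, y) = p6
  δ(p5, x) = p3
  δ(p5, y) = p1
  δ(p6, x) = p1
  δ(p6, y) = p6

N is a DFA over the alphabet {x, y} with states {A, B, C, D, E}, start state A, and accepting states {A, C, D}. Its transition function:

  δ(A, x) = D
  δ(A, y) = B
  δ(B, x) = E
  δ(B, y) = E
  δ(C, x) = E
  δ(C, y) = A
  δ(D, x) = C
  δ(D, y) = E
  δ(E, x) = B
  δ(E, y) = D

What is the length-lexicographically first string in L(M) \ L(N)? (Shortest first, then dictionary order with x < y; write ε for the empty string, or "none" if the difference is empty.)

The string xyx is accepted by M but not by N.
No shorter string lies in the difference, and xyx is the lexicographically first length-3 string in L(M) \ L(N).

xyx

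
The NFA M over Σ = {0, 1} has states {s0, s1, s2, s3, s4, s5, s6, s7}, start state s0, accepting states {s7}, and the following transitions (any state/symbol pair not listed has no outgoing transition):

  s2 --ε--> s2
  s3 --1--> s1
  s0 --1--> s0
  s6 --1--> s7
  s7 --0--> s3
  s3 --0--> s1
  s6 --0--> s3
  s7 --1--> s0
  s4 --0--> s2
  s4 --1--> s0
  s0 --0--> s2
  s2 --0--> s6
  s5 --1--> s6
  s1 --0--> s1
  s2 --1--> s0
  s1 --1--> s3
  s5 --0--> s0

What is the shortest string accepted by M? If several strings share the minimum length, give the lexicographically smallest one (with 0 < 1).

001

A breadth-first search from s0 reaches an accepting state first via the path s0 → s2 → s6 → s7 on input 001.
No string of length < 3 is accepted (BFS exhausts all shorter strings without reaching an accepting state), and 001 is the lexicographically least accepting string of length 3.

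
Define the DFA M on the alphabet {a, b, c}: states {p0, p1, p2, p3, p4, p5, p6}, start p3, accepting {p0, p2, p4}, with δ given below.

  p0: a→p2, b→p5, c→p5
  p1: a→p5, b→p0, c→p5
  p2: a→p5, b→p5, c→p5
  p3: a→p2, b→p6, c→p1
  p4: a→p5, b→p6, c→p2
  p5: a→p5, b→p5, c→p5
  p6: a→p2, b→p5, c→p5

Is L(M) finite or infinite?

The useful states (reachable from p3 and able to reach an accepting state) are {p0, p1, p2, p3, p6}.
Restricted to these states the transition graph has no cycle, so every accepting path has bounded length and L is finite.

finite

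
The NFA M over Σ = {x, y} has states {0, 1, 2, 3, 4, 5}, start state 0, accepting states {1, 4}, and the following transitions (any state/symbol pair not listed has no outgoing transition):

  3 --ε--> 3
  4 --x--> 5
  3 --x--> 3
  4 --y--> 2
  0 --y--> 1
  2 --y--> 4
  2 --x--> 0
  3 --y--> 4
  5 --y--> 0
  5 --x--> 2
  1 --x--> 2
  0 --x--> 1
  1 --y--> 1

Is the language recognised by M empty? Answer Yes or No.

No

The string x is accepted: the run 0 → 1 ends in the accepting state 1.
Since at least one string is accepted, L(M) is not empty.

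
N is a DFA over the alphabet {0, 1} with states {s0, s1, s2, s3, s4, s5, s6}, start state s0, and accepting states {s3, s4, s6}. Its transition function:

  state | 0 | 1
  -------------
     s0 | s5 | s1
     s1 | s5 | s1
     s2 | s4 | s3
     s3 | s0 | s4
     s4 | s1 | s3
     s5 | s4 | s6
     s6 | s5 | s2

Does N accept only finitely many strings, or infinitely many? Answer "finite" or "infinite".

State s1 is reachable from the start and can reach an accepting state, and it lies on the cycle s1 → s1.
Traversing that cycle any number of times yields accepted strings of unbounded length, so the language is infinite.

infinite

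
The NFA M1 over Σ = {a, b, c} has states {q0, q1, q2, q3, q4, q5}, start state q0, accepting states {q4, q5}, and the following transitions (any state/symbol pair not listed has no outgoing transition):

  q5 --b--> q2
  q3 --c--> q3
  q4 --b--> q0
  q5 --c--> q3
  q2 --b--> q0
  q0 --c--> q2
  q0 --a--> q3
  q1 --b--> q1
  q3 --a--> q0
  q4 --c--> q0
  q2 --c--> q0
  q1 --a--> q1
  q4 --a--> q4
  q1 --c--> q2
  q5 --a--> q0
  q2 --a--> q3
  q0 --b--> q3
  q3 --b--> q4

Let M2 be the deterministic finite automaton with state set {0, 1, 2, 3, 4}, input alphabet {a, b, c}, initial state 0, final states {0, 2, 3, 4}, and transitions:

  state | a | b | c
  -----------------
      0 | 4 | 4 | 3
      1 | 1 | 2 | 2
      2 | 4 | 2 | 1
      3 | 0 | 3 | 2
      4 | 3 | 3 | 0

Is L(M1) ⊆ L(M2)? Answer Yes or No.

Yes

Exploring the product automaton M1 × M2 from the start pair (q0, 0), following both machines on each input symbol, reaches 18 state pairs: (q0, 0), (q3, 4), (q2, 3), (q0, 3), (q4, 3), (q3, 0), (q0, 2), (q3, 3), (q2, 2), (q4, 0), (q0, 4), (q4, 4), (q3, 2), (q2, 1), (q0, 1), (q2, 0), (q4, 2), (q3, 1).
M1 accepts in {q4, q5} and M2 accepts in {0, 2, 3, 4}. The reachable pairs whose M1-component is accepting are (q4, 3), (q4, 0), (q4, 4), (q4, 2); in each of them the M2-component is accepting too, so the product for L(M1) \ L(M2) (M1-component accepting, M2-component rejecting) has no reachable accepting pair and the difference is empty.
Hence every string in L(M1) is also in L(M2).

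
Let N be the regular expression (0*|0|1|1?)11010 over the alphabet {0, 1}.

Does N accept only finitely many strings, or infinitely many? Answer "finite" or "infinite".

The expression contains a Kleene star applied to a subexpression that matches at least one nonempty string, so it matches strings of unbounded length.
Hence L(N) is infinite.

infinite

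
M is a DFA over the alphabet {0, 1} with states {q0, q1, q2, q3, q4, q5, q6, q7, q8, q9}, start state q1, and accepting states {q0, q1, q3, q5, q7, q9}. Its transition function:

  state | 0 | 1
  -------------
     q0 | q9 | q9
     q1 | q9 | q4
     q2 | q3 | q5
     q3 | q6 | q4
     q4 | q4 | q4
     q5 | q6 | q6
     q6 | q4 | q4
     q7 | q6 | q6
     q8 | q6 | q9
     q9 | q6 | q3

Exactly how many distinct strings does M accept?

3

The useful subgraph on states {q1, q3, q9} is acyclic, so L(M) is finite; the longest accepting path visits 3 useful states, giving maximum string length 2.
Counting accepting paths from q1 by length: 1 of length 0, 1 of length 1, 1 of length 2. Total 3.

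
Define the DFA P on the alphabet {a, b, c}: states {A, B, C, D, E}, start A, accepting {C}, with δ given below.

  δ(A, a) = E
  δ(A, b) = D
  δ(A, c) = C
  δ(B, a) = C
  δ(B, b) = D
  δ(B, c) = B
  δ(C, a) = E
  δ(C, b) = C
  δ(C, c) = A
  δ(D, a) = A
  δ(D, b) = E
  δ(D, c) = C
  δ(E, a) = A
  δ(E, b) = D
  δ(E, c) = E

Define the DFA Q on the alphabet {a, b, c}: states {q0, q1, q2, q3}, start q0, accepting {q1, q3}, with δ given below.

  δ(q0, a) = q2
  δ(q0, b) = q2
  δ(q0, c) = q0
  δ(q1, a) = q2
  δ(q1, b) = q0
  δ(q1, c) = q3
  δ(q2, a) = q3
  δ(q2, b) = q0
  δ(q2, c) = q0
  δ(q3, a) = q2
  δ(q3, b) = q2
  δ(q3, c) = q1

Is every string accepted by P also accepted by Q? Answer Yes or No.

No

The string c is in L(P) but not in L(Q).
So L(P) ⊄ L(Q).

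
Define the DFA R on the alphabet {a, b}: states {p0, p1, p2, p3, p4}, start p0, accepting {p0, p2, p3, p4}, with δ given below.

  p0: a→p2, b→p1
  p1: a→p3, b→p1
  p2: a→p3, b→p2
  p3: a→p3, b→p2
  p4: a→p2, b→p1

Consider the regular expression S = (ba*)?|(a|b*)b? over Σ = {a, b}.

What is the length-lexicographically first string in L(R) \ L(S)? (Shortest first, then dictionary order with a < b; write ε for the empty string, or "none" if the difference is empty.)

The string aa is accepted by R but not by S.
No shorter string lies in the difference, and aa is the lexicographically first length-2 string in L(R) \ L(S).

aa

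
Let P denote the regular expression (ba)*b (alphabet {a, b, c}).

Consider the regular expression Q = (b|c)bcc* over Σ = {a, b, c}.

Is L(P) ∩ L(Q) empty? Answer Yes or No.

Converting the expression P to a DFA (subset construction, then merging equivalent states) gives the minimal DFA with states {p0, p1, p2}, start state p0, accepting states {p2} and transitions p0: a→p1, b→p2, c→p1; p1: a→p1, b→p1, c→p1; p2: a→p0, b→p1, c→p1.
Converting the expression Q to a DFA (subset construction, then merging equivalent states) gives the minimal DFA with states {q0, q1, q2, q3, q4}, start state q0, accepting states {q4} and transitions q0: a→q1, b→q2, c→q2; q1: a→q1, b→q1, c→q1; q2: a→q1, b→q3, c→q1; q3: a→q1, b→q1, c→q4; q4: a→q1, b→q1, c→q4.
Exploring the product automaton P × Q from the start pair (p0, q0), following both machines on each input symbol, reaches 8 state pairs: (p0, q0), (p1, q1), (p2, q2), (p1, q2), (p0, q1), (p1, q3), (p2, q1), (p1, q4).
P accepts in {p2} and Q accepts in {q4}; no reachable pair has both components accepting, so no string drives both machines to acceptance simultaneously and L(P) ∩ L(Q) = ∅.
So no string is accepted by both, and the intersection is empty.

Yes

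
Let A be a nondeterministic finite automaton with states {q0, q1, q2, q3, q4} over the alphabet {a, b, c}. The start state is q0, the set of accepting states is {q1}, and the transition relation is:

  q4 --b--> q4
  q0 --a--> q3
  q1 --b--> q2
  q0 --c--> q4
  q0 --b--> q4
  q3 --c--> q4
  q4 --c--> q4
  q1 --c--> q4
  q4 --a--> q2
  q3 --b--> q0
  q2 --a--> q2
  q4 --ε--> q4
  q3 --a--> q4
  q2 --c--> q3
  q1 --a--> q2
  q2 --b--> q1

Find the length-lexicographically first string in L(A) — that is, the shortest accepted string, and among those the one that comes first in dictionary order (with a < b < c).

bab

A breadth-first search from q0 reaches an accepting state first via the path q0 → q4 → q2 → q1 on input bab.
No string of length < 3 is accepted (BFS exhausts all shorter strings without reaching an accepting state), and bab is the lexicographically least accepting string of length 3.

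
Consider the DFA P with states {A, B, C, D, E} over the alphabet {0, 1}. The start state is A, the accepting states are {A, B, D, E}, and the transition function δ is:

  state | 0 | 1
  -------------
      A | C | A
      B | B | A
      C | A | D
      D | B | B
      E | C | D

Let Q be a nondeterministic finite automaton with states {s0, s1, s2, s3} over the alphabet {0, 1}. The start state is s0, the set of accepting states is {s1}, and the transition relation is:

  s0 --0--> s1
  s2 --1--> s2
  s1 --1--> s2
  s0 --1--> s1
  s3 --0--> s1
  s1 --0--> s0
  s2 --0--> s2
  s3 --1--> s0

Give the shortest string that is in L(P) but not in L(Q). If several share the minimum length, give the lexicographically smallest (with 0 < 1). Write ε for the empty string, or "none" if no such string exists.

ε

The empty string ε is accepted by P but not by Q.
Since ε is the unique shortest string, it is the required witness.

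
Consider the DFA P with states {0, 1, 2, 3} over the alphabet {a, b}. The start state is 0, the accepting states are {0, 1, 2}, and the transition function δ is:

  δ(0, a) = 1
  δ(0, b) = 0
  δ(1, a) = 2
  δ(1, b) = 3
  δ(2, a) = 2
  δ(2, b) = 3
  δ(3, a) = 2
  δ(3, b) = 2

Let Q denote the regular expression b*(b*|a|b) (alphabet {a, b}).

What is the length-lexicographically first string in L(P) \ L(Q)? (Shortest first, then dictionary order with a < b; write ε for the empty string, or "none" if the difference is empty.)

aa

The string aa is accepted by P but not by Q.
No shorter string lies in the difference, and aa is the lexicographically first length-2 string in L(P) \ L(Q).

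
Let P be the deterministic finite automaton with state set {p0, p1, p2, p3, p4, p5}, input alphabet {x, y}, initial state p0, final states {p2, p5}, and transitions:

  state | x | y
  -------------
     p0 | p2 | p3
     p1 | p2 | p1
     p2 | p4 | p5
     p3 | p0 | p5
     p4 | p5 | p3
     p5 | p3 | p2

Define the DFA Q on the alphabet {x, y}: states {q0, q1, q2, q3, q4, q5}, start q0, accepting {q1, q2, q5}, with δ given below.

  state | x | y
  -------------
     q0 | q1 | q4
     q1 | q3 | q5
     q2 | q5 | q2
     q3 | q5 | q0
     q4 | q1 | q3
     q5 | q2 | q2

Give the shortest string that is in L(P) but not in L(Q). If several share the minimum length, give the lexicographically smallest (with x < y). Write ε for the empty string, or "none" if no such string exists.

yy

The string yy is accepted by P but not by Q.
No shorter string lies in the difference, and yy is the lexicographically first length-2 string in L(P) \ L(Q).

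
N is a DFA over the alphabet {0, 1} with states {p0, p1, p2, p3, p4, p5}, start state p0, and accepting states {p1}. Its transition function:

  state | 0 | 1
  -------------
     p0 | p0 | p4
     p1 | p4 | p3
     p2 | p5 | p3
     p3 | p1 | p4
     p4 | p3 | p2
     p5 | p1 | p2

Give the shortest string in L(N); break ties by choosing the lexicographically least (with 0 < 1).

A breadth-first search from p0 reaches an accepting state first via the path p0 → p4 → p3 → p1 on input 100.
No string of length < 3 is accepted (BFS exhausts all shorter strings without reaching an accepting state), and 100 is the lexicographically least accepting string of length 3.

100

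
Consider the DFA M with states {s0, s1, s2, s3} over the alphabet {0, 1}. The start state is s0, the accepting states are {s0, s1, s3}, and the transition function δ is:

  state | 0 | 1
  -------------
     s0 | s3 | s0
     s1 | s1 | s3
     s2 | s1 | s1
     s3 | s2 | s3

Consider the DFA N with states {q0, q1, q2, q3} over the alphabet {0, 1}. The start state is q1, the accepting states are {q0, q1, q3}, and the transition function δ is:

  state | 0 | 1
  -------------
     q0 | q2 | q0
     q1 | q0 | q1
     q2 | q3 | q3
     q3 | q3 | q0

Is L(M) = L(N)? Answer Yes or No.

Yes

Exploring the product automaton M × N from the start pair (s0, q1), following both machines on each input symbol, reaches 4 state pairs: (s0, q1), (s3, q0), (s2, q2), (s1, q3).
M accepts in {s0, s1, s3} and N accepts in {q0, q1, q3}. In every reachable pair the two components are either both accepting — (s0, q1), (s3, q0), (s1, q3) — or both non-accepting, so no string is accepted by exactly one of the machines: L(M) \ L(N) and L(N) \ L(M) are both empty.
Hence every string is accepted by M iff it is accepted by N, and the two languages coincide.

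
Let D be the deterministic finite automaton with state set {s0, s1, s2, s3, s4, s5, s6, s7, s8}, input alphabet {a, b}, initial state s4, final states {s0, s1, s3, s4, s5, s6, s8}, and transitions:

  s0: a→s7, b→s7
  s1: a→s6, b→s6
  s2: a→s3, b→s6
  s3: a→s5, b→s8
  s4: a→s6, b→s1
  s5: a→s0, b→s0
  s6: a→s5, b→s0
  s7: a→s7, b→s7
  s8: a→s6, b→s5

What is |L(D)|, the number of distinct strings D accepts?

17

The useful subgraph on states {s0, s1, s4, s5, s6} is acyclic, so L(D) is finite; the longest accepting path visits 5 useful states, giving maximum string length 4.
Counting accepting paths from s4 by length: 1 of length 0, 2 of length 1, 4 of length 2, 6 of length 3, 4 of length 4. Total 17.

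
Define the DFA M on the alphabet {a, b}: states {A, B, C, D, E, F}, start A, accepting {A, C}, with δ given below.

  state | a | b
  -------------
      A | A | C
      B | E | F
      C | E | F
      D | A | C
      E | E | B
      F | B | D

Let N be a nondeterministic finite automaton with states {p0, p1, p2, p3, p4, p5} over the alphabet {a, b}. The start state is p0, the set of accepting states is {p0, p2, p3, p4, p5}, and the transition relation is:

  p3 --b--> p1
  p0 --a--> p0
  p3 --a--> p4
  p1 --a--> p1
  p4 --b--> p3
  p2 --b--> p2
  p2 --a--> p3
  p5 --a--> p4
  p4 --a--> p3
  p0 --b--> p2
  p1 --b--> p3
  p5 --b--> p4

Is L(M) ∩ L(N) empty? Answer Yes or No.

No

The empty string ε is accepted by both M and N.
Hence L(M) ∩ L(N) ≠ ∅.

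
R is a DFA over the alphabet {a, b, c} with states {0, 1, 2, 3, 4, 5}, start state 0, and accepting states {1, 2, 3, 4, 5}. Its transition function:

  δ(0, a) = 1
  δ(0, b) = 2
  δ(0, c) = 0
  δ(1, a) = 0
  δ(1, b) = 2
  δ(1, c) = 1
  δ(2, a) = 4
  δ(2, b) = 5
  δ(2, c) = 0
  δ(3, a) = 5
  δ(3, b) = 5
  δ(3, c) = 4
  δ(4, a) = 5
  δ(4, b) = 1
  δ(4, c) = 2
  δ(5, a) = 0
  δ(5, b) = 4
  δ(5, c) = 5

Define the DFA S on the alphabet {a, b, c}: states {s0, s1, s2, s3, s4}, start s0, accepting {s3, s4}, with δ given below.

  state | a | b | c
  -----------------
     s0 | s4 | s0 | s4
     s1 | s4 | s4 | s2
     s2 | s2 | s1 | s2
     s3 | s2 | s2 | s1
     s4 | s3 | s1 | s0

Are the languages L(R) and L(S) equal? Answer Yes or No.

No

The string b is accepted by R but rejected by S.
So L(R) ≠ L(S).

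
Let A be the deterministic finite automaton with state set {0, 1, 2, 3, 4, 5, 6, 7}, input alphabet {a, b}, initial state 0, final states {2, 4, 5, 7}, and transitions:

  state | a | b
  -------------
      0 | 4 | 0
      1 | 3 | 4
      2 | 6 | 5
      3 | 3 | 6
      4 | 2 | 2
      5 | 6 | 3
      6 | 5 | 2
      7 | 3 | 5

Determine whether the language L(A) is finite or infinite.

infinite

State 0 is reachable from the start and can reach an accepting state, and it lies on the cycle 0 → 0.
Traversing that cycle any number of times yields accepted strings of unbounded length, so the language is infinite.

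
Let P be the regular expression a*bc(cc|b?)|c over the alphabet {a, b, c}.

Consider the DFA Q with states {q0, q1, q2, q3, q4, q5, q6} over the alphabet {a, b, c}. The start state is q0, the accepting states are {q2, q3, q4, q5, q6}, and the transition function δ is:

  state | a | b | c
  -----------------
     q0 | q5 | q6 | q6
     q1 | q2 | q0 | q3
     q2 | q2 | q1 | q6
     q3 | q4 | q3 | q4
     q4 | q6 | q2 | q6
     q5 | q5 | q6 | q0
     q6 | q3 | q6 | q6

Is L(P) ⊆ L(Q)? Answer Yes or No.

Converting the expression P to a DFA (subset construction, then merging equivalent states) gives the minimal DFA with states {p0, p1, p2, p3, p4, p5, p6}, start state p0, accepting states {p3, p5} and transitions p0: a→p1, b→p2, c→p3; p1: a→p1, b→p2, c→p4; p2: a→p4, b→p4, c→p5; p3: a→p4, b→p4, c→p4; p4: a→p4, b→p4, c→p4; p5: a→p4, b→p3, c→p6; p6: a→p4, b→p4, c→p3.
Exploring the product automaton P × Q from the start pair (p0, q0), following both machines on each input symbol, reaches 13 state pairs: (p0, q0), (p1, q5), (p2, q6), (p3, q6), (p4, q0), (p4, q3), (p4, q6), (p5, q6), (p4, q5), (p4, q4), (p6, q6), (p4, q2), (p4, q1).
P accepts in {p3, p5} and Q accepts in {q2, q3, q4, q5, q6}. The reachable pairs whose P-component is accepting are (p3, q6), (p5, q6); in each of them the Q-component is accepting too, so the product for L(P) \ L(Q) (P-component accepting, Q-component rejecting) has no reachable accepting pair and the difference is empty.
Hence every string in L(P) is also in L(Q).

Yes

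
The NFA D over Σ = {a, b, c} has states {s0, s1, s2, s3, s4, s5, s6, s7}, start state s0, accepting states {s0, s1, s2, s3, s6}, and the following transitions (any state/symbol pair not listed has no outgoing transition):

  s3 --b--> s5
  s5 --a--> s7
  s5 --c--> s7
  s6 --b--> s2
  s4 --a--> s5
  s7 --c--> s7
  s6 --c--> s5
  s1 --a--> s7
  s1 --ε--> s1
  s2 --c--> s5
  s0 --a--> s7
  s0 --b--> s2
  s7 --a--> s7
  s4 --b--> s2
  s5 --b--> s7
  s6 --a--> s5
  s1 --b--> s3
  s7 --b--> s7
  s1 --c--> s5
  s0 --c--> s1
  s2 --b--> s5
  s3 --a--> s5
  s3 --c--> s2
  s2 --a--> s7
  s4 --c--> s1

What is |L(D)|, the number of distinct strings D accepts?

5

The useful subgraph on states {s0, s1, s2, s3} is acyclic, so L(D) is finite; the longest accepting path visits 4 useful states, giving maximum string length 3.
Counting accepting paths from s0 by length: 1 of length 0, 2 of length 1, 1 of length 2, 1 of length 3. Total 5.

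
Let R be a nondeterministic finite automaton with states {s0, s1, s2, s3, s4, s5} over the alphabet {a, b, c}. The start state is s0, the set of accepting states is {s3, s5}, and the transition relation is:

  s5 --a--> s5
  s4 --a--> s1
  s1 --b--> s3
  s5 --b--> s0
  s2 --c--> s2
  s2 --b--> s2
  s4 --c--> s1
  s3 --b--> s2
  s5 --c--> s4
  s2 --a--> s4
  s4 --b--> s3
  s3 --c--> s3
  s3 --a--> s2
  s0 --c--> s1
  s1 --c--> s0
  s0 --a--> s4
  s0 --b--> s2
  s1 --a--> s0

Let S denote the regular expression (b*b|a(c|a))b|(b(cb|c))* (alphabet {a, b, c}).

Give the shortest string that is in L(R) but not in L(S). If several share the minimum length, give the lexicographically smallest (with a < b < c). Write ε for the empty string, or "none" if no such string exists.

The string ab is accepted by R but not by S.
No shorter string lies in the difference, and ab is the lexicographically first length-2 string in L(R) \ L(S).

ab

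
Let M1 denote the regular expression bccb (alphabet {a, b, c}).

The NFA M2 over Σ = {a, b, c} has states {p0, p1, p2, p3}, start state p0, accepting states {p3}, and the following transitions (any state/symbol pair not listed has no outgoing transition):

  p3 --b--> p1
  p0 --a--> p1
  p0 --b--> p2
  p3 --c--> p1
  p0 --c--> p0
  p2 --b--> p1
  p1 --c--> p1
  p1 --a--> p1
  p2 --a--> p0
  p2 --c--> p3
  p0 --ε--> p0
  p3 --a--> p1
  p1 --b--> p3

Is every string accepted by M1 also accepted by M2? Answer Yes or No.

Converting the expression M1 to a DFA (subset construction, then merging equivalent states) gives the minimal DFA with states {r0, r1, r2, r3, r4, r5}, start state r0, accepting states {r5} and transitions r0: a→r1, b→r2, c→r1; r1: a→r1, b→r1, c→r1; r2: a→r1, b→r1, c→r3; r3: a→r1, b→r1, c→r4; r4: a→r1, b→r5, c→r1; r5: a→r1, b→r1, c→r1.
Exploring the product automaton M1 × M2 from the start pair (r0, p0), following both machines on each input symbol, reaches 9 state pairs: (r0, p0), (r1, p1), (r2, p2), (r1, p0), (r1, p3), (r3, p3), (r1, p2), (r4, p1), (r5, p3).
M1 accepts in {r5} and M2 accepts in {p3}. The reachable pairs whose M1-component is accepting are (r5, p3); in each of them the M2-component is accepting too, so the product for L(M1) \ L(M2) (M1-component accepting, M2-component rejecting) has no reachable accepting pair and the difference is empty.
Hence every string in L(M1) is also in L(M2).

Yes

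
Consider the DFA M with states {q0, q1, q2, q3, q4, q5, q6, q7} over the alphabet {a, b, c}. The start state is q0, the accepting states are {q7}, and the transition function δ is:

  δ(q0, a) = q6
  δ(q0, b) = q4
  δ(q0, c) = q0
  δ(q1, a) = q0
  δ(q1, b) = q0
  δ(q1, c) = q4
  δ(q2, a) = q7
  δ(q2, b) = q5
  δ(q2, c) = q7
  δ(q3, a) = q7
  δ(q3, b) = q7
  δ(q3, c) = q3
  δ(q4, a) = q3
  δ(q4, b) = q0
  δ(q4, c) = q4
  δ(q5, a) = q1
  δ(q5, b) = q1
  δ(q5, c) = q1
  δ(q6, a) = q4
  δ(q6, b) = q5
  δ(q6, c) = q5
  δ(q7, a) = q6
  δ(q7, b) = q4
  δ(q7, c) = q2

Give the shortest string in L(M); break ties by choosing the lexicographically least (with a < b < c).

A breadth-first search from q0 reaches an accepting state first via the path q0 → q4 → q3 → q7 on input baa.
No string of length < 3 is accepted (BFS exhausts all shorter strings without reaching an accepting state), and baa is the lexicographically least accepting string of length 3.

baa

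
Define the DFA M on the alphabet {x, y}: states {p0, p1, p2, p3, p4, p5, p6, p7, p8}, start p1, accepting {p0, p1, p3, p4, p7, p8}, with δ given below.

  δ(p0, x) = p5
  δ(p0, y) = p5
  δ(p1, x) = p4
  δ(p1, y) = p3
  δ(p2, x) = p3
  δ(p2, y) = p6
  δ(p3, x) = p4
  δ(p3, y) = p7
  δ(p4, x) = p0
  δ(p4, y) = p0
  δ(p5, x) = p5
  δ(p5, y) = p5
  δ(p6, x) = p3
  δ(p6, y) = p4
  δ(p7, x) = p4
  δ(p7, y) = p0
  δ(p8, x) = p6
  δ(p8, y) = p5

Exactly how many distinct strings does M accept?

13

The useful subgraph on states {p0, p1, p3, p4, p7} is acyclic, so L(M) is finite; the longest accepting path visits 5 useful states, giving maximum string length 4.
Counting accepting paths from p1 by length: 1 of length 0, 2 of length 1, 4 of length 2, 4 of length 3, 2 of length 4. Total 13.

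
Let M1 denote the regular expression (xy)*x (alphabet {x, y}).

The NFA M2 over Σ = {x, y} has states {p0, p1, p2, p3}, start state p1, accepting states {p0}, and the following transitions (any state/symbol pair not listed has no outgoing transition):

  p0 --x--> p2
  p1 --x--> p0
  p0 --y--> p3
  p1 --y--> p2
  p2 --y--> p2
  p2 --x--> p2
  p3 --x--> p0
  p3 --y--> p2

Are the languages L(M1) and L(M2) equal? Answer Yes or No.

Yes

Converting the expression M1 to a DFA (subset construction, then merging equivalent states) gives the minimal DFA with states {r0, r1, r2}, start state r0, accepting states {r1} and transitions r0: x→r1, y→r2; r1: x→r2, y→r0; r2: x→r2, y→r2.
Exploring the product automaton M1 × M2 from the start pair (r0, p1), following both machines on each input symbol, reaches 4 state pairs: (r0, p1), (r1, p0), (r2, p2), (r0, p3).
M1 accepts in {r1} and M2 accepts in {p0}. In every reachable pair the two components are either both accepting — (r1, p0) — or both non-accepting, so no string is accepted by exactly one of the machines: L(M1) \ L(M2) and L(M2) \ L(M1) are both empty.
Hence every string is accepted by M1 iff it is accepted by M2, and the two languages coincide.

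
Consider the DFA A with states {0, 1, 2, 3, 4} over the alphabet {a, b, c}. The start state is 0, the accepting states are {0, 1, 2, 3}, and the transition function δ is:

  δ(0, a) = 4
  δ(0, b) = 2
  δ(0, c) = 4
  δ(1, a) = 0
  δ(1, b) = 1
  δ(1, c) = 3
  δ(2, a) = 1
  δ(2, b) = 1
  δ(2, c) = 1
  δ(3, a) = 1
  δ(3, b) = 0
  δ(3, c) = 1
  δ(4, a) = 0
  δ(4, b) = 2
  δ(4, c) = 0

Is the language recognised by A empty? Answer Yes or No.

No

The empty string ε is accepted: the run 0 ends in the accepting state 0.
Since at least one string is accepted, L(A) is not empty.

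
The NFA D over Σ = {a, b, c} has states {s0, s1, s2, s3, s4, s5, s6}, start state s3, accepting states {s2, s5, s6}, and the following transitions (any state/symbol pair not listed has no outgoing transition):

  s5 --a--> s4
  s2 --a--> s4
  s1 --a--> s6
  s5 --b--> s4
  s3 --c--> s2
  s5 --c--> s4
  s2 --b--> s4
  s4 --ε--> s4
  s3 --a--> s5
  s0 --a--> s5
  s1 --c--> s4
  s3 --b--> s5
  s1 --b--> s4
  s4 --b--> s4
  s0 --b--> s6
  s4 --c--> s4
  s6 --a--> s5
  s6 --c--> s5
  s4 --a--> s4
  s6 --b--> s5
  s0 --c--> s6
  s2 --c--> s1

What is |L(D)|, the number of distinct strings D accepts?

7

The useful subgraph on states {s1, s2, s3, s5, s6} is acyclic, so L(D) is finite; the longest accepting path visits 5 useful states, giving maximum string length 4.
Counting accepting paths from s3 by length: 3 of length 1, 1 of length 3, 3 of length 4. Total 7.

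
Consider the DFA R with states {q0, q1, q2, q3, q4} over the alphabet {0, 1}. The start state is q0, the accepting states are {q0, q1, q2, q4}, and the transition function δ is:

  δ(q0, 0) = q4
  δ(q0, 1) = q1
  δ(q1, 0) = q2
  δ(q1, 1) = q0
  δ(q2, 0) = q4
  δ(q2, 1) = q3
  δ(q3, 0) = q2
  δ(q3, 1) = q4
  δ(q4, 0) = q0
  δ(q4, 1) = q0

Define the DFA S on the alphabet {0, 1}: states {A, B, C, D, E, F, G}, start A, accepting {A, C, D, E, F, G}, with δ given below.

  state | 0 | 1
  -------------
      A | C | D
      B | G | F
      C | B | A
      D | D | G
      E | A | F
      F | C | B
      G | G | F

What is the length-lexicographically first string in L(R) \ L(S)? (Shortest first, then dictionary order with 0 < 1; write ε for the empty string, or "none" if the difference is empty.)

The string 00 is accepted by R but not by S.
No shorter string lies in the difference, and 00 is the lexicographically first length-2 string in L(R) \ L(S).

00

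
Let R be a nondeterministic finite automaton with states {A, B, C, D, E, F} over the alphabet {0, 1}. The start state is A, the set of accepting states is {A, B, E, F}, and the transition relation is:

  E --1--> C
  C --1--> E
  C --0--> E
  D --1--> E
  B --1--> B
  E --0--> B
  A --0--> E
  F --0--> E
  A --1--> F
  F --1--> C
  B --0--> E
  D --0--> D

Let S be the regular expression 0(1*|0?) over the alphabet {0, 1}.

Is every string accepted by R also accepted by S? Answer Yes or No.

The empty string ε is in L(R) but not in L(S).
So L(R) ⊄ L(S).

No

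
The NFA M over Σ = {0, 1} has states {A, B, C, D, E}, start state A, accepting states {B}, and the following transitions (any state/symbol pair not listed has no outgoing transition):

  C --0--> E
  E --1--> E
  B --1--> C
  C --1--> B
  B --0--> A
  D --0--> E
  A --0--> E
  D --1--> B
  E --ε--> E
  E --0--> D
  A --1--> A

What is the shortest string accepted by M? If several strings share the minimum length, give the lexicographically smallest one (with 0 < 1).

001

A breadth-first search from A reaches an accepting state first via the path A → E → D → B on input 001.
No string of length < 3 is accepted (BFS exhausts all shorter strings without reaching an accepting state), and 001 is the lexicographically least accepting string of length 3.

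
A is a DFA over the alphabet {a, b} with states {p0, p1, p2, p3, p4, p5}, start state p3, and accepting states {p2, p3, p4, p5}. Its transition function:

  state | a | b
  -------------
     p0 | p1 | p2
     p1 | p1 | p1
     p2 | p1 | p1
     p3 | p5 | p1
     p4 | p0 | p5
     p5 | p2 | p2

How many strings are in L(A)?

4

The useful subgraph on states {p2, p3, p5} is acyclic, so L(A) is finite; the longest accepting path visits 3 useful states, giving maximum string length 2.
Counting accepting paths from p3 by length: 1 of length 0, 1 of length 1, 2 of length 2. Total 4.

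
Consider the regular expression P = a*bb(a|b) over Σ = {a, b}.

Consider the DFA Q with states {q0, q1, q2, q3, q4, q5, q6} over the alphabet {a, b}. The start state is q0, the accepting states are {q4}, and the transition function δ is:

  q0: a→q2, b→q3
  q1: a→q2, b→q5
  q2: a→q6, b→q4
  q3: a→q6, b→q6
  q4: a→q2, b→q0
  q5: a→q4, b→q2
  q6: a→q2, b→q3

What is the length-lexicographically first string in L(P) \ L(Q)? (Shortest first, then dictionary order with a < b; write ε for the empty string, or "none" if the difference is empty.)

The string bba is accepted by P but not by Q.
No shorter string lies in the difference, and bba is the lexicographically first length-3 string in L(P) \ L(Q).

bba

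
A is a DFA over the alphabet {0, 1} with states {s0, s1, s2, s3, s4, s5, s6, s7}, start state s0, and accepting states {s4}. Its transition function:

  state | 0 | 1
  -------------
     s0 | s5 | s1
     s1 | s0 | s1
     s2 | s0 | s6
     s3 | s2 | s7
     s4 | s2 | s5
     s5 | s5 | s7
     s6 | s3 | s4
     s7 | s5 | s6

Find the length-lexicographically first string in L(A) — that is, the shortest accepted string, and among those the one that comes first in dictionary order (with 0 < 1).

A breadth-first search from s0 reaches an accepting state first via the path s0 → s5 → s7 → s6 → s4 on input 0111.
No string of length < 4 is accepted (BFS exhausts all shorter strings without reaching an accepting state), and 0111 is the lexicographically least accepting string of length 4.

0111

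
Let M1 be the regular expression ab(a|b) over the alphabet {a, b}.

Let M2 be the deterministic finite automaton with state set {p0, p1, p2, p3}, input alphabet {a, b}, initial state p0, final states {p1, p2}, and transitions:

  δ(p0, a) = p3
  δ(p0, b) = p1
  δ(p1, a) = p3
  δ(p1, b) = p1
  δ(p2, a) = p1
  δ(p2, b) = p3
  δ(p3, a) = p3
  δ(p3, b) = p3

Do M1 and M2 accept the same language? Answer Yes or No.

The string aba is accepted by M1 but rejected by M2.
So L(M1) ≠ L(M2).

No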